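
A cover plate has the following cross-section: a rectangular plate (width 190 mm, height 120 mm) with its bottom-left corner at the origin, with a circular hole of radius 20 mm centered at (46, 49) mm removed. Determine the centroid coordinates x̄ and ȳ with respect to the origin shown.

x̄ = 97.86 mm, ȳ = 60.64 mm

plate: A = 190 × 120 = 22800.00, centroid at (95.00, 60.00).
hole: A = −π·20² = -1256.64, centroid at (46.00, 49.00).
ΣA = 21543.36 mm², ΣAx̄ = 2108194.70 mm³, ΣAȳ = 1306424.78 mm³.
x̄ = 2108194.70/21543.36 = 97.86 mm; ȳ = 1306424.78/21543.36 = 60.64 mm.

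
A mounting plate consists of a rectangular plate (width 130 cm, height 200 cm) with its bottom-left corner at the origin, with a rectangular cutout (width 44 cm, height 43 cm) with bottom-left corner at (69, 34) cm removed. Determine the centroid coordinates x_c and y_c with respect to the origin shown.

plate: A = 130 × 200 = 26000.00, centroid at (65.00, 100.00).
hole: A = −(44 × 43) = -1892.00, centroid at (91.00, 55.50).
ΣA = 24108.00 cm², ΣAx_c = 1517828.00 cm³, ΣAy_c = 2494994.00 cm³.
x_c = 1517828.00/24108.00 = 62.96 cm; y_c = 2494994.00/24108.00 = 103.49 cm.

x_c = 62.96 cm, y_c = 103.49 cm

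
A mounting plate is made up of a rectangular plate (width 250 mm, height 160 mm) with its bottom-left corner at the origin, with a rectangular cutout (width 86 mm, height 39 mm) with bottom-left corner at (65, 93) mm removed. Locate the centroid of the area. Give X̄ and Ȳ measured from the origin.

X̄ = 126.56 mm, Ȳ = 77.03 mm

Part | A | x̄ᵢ | ȳᵢ | A·x̄ᵢ | A·ȳᵢ
plate | 40000.00 | 125.00 | 80.00 | 5000000.00 | 3200000.00
hole | -3354.00 | 108.00 | 112.50 | -362232.00 | -377325.00
Σ | 36646.00 |  |  | 4637768.00 | 2822675.00
X̄ = 4637768.00 / 36646.00 = 126.56 mm
Ȳ = 2822675.00 / 36646.00 = 77.03 mm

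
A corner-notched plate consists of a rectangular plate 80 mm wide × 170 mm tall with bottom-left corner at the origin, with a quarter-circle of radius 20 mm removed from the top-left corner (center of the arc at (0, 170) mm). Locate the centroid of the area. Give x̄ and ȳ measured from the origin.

x̄ = 40.75 mm, ȳ = 83.19 mm

plate: A = 80 × 170 = 13600.00, centroid at (40.00, 85.00).
removed quarter-circle: A = −¼π·20² = -314.16, centroid at (8.49, 161.51).
ΣA = 13285.84 mm², ΣAx̄ = 541333.33 mm³, ΣAȳ = 1105259.59 mm³.
x̄ = 541333.33/13285.84 = 40.75 mm; ȳ = 1105259.59/13285.84 = 83.19 mm.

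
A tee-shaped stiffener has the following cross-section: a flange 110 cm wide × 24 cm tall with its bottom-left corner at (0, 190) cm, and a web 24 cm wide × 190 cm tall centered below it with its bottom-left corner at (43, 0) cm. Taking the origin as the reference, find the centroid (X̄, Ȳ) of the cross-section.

X̄ = 55.00 cm, Ȳ = 134.23 cm

Part | A | x̄ᵢ | ȳᵢ | A·x̄ᵢ | A·ȳᵢ
web | 4560.00 | 55.00 | 95.00 | 250800.00 | 433200.00
flange | 2640.00 | 55.00 | 202.00 | 145200.00 | 533280.00
Σ | 7200.00 |  |  | 396000.00 | 966480.00
X̄ = 396000.00 / 7200.00 = 55.00 cm
Ȳ = 966480.00 / 7200.00 = 134.23 cm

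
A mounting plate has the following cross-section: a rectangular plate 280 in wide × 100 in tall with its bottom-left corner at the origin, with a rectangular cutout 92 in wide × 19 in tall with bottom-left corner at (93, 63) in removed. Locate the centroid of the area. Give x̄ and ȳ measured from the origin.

x̄ = 140.07 in, ȳ = 48.50 in

Part | A | x̄ᵢ | ȳᵢ | A·x̄ᵢ | A·ȳᵢ
plate | 28000.00 | 140.00 | 50.00 | 3920000.00 | 1400000.00
hole | -1748.00 | 139.00 | 72.50 | -242972.00 | -126730.00
Σ | 26252.00 |  |  | 3677028.00 | 1273270.00
x̄ = 3677028.00 / 26252.00 = 140.07 in
ȳ = 1273270.00 / 26252.00 = 48.50 in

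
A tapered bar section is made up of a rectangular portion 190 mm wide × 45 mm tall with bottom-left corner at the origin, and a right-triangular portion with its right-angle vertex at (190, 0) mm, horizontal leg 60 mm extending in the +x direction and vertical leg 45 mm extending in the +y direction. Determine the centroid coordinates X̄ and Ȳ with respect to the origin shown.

Part | A | x̄ᵢ | ȳᵢ | A·x̄ᵢ | A·ȳᵢ
rectangular portion | 8550.00 | 95.00 | 22.50 | 812250.00 | 192375.00
triangular portion | 1350.00 | 210.00 | 15.00 | 283500.00 | 20250.00
Σ | 9900.00 |  |  | 1095750.00 | 212625.00
X̄ = 1095750.00 / 9900.00 = 110.68 mm
Ȳ = 212625.00 / 9900.00 = 21.48 mm

X̄ = 110.68 mm, Ȳ = 21.48 mm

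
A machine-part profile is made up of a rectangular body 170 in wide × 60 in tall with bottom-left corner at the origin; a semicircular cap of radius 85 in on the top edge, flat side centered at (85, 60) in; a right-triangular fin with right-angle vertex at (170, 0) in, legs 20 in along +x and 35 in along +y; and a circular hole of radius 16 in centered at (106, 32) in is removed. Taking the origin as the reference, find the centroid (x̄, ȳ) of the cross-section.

x̄ = 85.72 in, ȳ = 65.17 in

Part | A | x̄ᵢ | ȳᵢ | A·x̄ᵢ | A·ȳᵢ
rectangular body | 10200.00 | 85.00 | 30.00 | 867000.00 | 306000.00
semicircular top | 11349.00 | 85.00 | 96.08 | 964665.29 | 1090356.87
triangular fin | 350.00 | 176.67 | 11.67 | 61833.33 | 4083.33
hole | -804.25 | 106.00 | 32.00 | -85250.26 | -25735.93
Σ | 21094.76 |  |  | 1808248.37 | 1374704.28
x̄ = 1808248.37 / 21094.76 = 85.72 in
ȳ = 1374704.28 / 21094.76 = 65.17 in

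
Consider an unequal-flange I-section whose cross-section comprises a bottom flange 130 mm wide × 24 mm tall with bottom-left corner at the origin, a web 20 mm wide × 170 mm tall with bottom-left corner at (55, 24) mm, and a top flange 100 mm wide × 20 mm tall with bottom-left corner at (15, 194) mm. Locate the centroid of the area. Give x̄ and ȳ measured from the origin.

x̄ = 65.00 mm, ȳ = 95.78 mm

bottom flange: A = 130 × 24 = 3120.00, centroid at (65.00, 12.00).
web: A = 20 × 170 = 3400.00, centroid at (65.00, 109.00).
top flange: A = 100 × 20 = 2000.00, centroid at (65.00, 204.00).
ΣA = 8520.00 mm², ΣAx̄ = 553800.00 mm³, ΣAȳ = 816040.00 mm³.
x̄ = 553800.00/8520.00 = 65.00 mm; ȳ = 816040.00/8520.00 = 95.78 mm.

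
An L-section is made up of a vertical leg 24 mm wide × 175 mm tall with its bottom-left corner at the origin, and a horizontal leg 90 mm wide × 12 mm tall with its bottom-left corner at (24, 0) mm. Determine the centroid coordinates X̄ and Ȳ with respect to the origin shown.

Part | A | x̄ᵢ | ȳᵢ | A·x̄ᵢ | A·ȳᵢ
vertical leg | 4200.00 | 12.00 | 87.50 | 50400.00 | 367500.00
horizontal leg | 1080.00 | 69.00 | 6.00 | 74520.00 | 6480.00
Σ | 5280.00 |  |  | 124920.00 | 373980.00
X̄ = 124920.00 / 5280.00 = 23.66 mm
Ȳ = 373980.00 / 5280.00 = 70.83 mm

X̄ = 23.66 mm, Ȳ = 70.83 mm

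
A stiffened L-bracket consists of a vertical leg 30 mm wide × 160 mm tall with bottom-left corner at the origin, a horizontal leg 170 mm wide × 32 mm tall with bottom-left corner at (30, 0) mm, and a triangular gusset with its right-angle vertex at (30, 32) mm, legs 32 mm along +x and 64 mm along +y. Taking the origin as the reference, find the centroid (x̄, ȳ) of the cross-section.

Part | A | x̄ᵢ | ȳᵢ | A·x̄ᵢ | A·ȳᵢ
vertical leg | 4800.00 | 15.00 | 80.00 | 72000.00 | 384000.00
horizontal leg | 5440.00 | 115.00 | 16.00 | 625600.00 | 87040.00
gusset | 1024.00 | 40.67 | 53.33 | 41642.67 | 54613.33
Σ | 11264.00 |  |  | 739242.67 | 525653.33
x̄ = 739242.67 / 11264.00 = 65.63 mm
ȳ = 525653.33 / 11264.00 = 46.67 mm

x̄ = 65.63 mm, ȳ = 46.67 mm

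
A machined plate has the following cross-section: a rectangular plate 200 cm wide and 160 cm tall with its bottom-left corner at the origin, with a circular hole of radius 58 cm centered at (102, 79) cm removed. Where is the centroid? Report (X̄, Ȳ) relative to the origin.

Part | A | x̄ᵢ | ȳᵢ | A·x̄ᵢ | A·ȳᵢ
plate | 32000.00 | 100.00 | 80.00 | 3200000.00 | 2560000.00
hole | -10568.32 | 102.00 | 79.00 | -1077968.40 | -834897.10
Σ | 21431.68 |  |  | 2122031.60 | 1725102.90
X̄ = 2122031.60 / 21431.68 = 99.01 cm
Ȳ = 1725102.90 / 21431.68 = 80.49 cm

X̄ = 99.01 cm, Ȳ = 80.49 cm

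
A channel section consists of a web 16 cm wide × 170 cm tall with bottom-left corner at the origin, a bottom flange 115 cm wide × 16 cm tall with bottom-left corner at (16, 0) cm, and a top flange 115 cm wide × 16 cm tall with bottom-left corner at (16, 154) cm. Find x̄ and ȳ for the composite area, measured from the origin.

x̄ = 45.66 cm, ȳ = 85.00 cm

Part | A | x̄ᵢ | ȳᵢ | A·x̄ᵢ | A·ȳᵢ
web | 2720.00 | 8.00 | 85.00 | 21760.00 | 231200.00
bottom flange | 1840.00 | 73.50 | 8.00 | 135240.00 | 14720.00
top flange | 1840.00 | 73.50 | 162.00 | 135240.00 | 298080.00
Σ | 6400.00 |  |  | 292240.00 | 544000.00
x̄ = 292240.00 / 6400.00 = 45.66 cm
ȳ = 544000.00 / 6400.00 = 85.00 cm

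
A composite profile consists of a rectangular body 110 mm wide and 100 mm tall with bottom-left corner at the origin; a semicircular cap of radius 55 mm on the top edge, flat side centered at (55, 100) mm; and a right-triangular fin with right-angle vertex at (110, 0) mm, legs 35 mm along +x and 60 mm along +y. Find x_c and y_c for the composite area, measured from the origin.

x_c = 59.17 mm, y_c = 68.87 mm

rectangular body: A = 110 × 100 = 11000.00, centroid at (55.00, 50.00).
semicircular top: A = ½π·55² = 4751.66, centroid at (55.00, 123.34).
triangular fin: A = ½·35·60 = 1050.00, centroid at (121.67, 20.00).
ΣA = 16801.66 mm², ΣAx_c = 994091.24 mm³, ΣAy_c = 1157082.56 mm³.
x_c = 994091.24/16801.66 = 59.17 mm; y_c = 1157082.56/16801.66 = 68.87 mm.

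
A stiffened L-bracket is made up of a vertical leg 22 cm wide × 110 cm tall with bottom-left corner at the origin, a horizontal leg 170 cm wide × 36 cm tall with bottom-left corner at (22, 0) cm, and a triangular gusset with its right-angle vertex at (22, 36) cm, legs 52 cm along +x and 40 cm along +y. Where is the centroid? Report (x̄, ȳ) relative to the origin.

Part | A | x̄ᵢ | ȳᵢ | A·x̄ᵢ | A·ȳᵢ
vertical leg | 2420.00 | 11.00 | 55.00 | 26620.00 | 133100.00
horizontal leg | 6120.00 | 107.00 | 18.00 | 654840.00 | 110160.00
gusset | 1040.00 | 39.33 | 49.33 | 40906.67 | 51306.67
Σ | 9580.00 |  |  | 722366.67 | 294566.67
x̄ = 722366.67 / 9580.00 = 75.40 cm
ȳ = 294566.67 / 9580.00 = 30.75 cm

x̄ = 75.40 cm, ȳ = 30.75 cm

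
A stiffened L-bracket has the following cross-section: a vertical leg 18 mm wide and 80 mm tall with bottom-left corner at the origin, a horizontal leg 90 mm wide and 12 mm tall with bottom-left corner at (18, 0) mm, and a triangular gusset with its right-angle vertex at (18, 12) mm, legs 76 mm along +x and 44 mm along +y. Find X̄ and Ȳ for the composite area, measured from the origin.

vertical leg: A = 18 × 80 = 1440.00, centroid at (9.00, 40.00).
horizontal leg: A = 90 × 12 = 1080.00, centroid at (63.00, 6.00).
gusset: A = ½·76·44 = 1672.00, centroid at (43.33, 26.67).
ΣA = 4192.00 mm²
ΣAX̄ = (1440.00)(9.00) + (1080.00)(63.00) + (1672.00)(43.33) = 153453.33 mm³
ΣAȲ = (1440.00)(40.00) + (1080.00)(6.00) + (1672.00)(26.67) = 108666.67 mm³
X̄ = 153453.33 / 4192.00 = 36.61 mm
Ȳ = 108666.67 / 4192.00 = 25.92 mm

X̄ = 36.61 mm, Ȳ = 25.92 mm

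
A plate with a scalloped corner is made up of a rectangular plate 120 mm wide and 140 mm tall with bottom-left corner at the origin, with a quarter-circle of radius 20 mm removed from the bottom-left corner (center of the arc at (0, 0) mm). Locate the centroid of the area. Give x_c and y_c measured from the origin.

Part | A | x̄ᵢ | ȳᵢ | A·x̄ᵢ | A·ȳᵢ
plate | 16800.00 | 60.00 | 70.00 | 1008000.00 | 1176000.00
removed quarter-circle | -314.16 | 8.49 | 8.49 | -2666.67 | -2666.67
Σ | 16485.84 |  |  | 1005333.33 | 1173333.33
x_c = 1005333.33 / 16485.84 = 60.98 mm
y_c = 1173333.33 / 16485.84 = 71.17 mm

x_c = 60.98 mm, y_c = 71.17 mm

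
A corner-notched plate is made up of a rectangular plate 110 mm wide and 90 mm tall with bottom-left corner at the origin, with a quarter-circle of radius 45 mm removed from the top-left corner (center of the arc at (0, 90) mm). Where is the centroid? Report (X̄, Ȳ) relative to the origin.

X̄ = 61.87 mm, Ȳ = 40.04 mm

Part | A | x̄ᵢ | ȳᵢ | A·x̄ᵢ | A·ȳᵢ
plate | 9900.00 | 55.00 | 45.00 | 544500.00 | 445500.00
removed quarter-circle | -1590.43 | 19.10 | 70.90 | -30375.00 | -112763.82
Σ | 8309.57 |  |  | 514125.00 | 332736.18
X̄ = 514125.00 / 8309.57 = 61.87 mm
Ȳ = 332736.18 / 8309.57 = 40.04 mm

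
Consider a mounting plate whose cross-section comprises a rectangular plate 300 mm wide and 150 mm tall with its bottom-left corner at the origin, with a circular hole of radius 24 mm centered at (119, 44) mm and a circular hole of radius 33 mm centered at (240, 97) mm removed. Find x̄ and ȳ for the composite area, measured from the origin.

plate: A = 300 × 150 = 45000.00, centroid at (150.00, 75.00).
hole 1: A = −π·24² = -1809.56, centroid at (119.00, 44.00).
hole 2: A = −π·33² = -3421.19, centroid at (240.00, 97.00).
ΣA = 39769.25 mm², ΣAx̄ = 5713576.02 mm³, ΣAȳ = 2963523.62 mm³.
x̄ = 5713576.02/39769.25 = 143.67 mm; ȳ = 2963523.62/39769.25 = 74.52 mm.

x̄ = 143.67 mm, ȳ = 74.52 mm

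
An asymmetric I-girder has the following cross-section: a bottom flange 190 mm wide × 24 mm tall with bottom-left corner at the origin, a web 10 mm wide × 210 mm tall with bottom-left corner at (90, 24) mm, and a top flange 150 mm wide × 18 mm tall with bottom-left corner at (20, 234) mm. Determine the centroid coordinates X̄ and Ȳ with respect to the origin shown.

X̄ = 95.00 mm, Ȳ = 104.88 mm

Part | A | x̄ᵢ | ȳᵢ | A·x̄ᵢ | A·ȳᵢ
bottom flange | 4560.00 | 95.00 | 12.00 | 433200.00 | 54720.00
web | 2100.00 | 95.00 | 129.00 | 199500.00 | 270900.00
top flange | 2700.00 | 95.00 | 243.00 | 256500.00 | 656100.00
Σ | 9360.00 |  |  | 889200.00 | 981720.00
X̄ = 889200.00 / 9360.00 = 95.00 mm
Ȳ = 981720.00 / 9360.00 = 104.88 mm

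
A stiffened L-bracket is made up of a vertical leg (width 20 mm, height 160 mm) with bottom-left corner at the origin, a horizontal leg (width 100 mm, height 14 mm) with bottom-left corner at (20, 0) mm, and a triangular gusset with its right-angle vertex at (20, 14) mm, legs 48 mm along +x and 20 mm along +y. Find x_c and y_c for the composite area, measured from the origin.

vertical leg: A = 20 × 160 = 3200.00, centroid at (10.00, 80.00).
horizontal leg: A = 100 × 14 = 1400.00, centroid at (70.00, 7.00).
gusset: A = ½·48·20 = 480.00, centroid at (36.00, 20.67).
ΣA = 5080.00 mm²
ΣAx_c = (3200.00)(10.00) + (1400.00)(70.00) + (480.00)(36.00) = 147280.00 mm³
ΣAy_c = (3200.00)(80.00) + (1400.00)(7.00) + (480.00)(20.67) = 275720.00 mm³
x_c = 147280.00 / 5080.00 = 28.99 mm
y_c = 275720.00 / 5080.00 = 54.28 mm

x_c = 28.99 mm, y_c = 54.28 mm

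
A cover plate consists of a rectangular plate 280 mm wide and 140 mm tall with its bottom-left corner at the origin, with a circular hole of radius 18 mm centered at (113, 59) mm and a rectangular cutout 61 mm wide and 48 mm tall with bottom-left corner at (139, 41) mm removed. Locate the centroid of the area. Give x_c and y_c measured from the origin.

x_c = 138.33 mm, y_c = 70.73 mm

plate: A = 280 × 140 = 39200.00, centroid at (140.00, 70.00).
hole 1: A = −π·18² = -1017.88, centroid at (113.00, 59.00).
hole 2: A = −(61 × 48) = -2928.00, centroid at (169.50, 65.00).
ΣA = 35254.12 mm², ΣAx_c = 4876684.01 mm³, ΣAy_c = 2493625.31 mm³.
x_c = 4876684.01/35254.12 = 138.33 mm; y_c = 2493625.31/35254.12 = 70.73 mm.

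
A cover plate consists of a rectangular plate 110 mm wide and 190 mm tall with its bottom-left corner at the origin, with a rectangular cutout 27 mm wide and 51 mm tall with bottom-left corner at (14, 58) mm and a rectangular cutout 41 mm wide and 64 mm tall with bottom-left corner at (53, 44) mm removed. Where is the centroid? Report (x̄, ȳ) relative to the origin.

plate: A = 110 × 190 = 20900.00, centroid at (55.00, 95.00).
hole 1: A = −(27 × 51) = -1377.00, centroid at (27.50, 83.50).
hole 2: A = −(41 × 64) = -2624.00, centroid at (73.50, 76.00).
ΣA = 16899.00 mm²
ΣAx̄ = (20900.00)(55.00) + (-1377.00)(27.50) + (-2624.00)(73.50) = 918768.50 mm³
ΣAȳ = (20900.00)(95.00) + (-1377.00)(83.50) + (-2624.00)(76.00) = 1671096.50 mm³
x̄ = 918768.50 / 16899.00 = 54.37 mm
ȳ = 1671096.50 / 16899.00 = 98.89 mm

x̄ = 54.37 mm, ȳ = 98.89 mm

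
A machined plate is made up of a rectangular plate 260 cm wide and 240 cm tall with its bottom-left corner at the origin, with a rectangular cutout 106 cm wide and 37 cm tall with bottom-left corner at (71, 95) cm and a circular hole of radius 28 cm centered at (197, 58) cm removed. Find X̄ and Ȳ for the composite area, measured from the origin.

X̄ = 127.47 cm, Ȳ = 123.18 cm

plate: A = 260 × 240 = 62400.00, centroid at (130.00, 120.00).
hole 1: A = −(106 × 37) = -3922.00, centroid at (124.00, 113.50).
hole 2: A = −π·28² = -2463.01, centroid at (197.00, 58.00).
ΣA = 56014.99 cm²
ΣAX̄ = (62400.00)(130.00) + (-3922.00)(124.00) + (-2463.01)(197.00) = 7140459.30 cm³
ΣAȲ = (62400.00)(120.00) + (-3922.00)(113.50) + (-2463.01)(58.00) = 6899998.50 cm³
X̄ = 7140459.30 / 56014.99 = 127.47 cm
Ȳ = 6899998.50 / 56014.99 = 123.18 cm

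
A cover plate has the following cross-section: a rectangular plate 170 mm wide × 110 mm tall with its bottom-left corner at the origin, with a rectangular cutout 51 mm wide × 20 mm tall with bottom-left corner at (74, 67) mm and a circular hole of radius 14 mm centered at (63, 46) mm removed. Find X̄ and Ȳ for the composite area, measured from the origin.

X̄ = 84.93 mm, Ȳ = 54.01 mm

plate: A = 170 × 110 = 18700.00, centroid at (85.00, 55.00).
hole 1: A = −(51 × 20) = -1020.00, centroid at (99.50, 77.00).
hole 2: A = −π·14² = -615.75, centroid at (63.00, 46.00).
ΣA = 17064.25 mm²
ΣAX̄ = (18700.00)(85.00) + (-1020.00)(99.50) + (-615.75)(63.00) = 1449217.61 mm³
ΣAȲ = (18700.00)(55.00) + (-1020.00)(77.00) + (-615.75)(46.00) = 921635.40 mm³
X̄ = 1449217.61 / 17064.25 = 84.93 mm
Ȳ = 921635.40 / 17064.25 = 54.01 mm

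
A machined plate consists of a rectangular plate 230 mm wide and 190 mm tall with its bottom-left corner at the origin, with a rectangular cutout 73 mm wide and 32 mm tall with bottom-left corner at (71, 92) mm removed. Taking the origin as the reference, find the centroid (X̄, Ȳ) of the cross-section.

X̄ = 115.42 mm, Ȳ = 94.27 mm

Part | A | x̄ᵢ | ȳᵢ | A·x̄ᵢ | A·ȳᵢ
plate | 43700.00 | 115.00 | 95.00 | 5025500.00 | 4151500.00
hole | -2336.00 | 107.50 | 108.00 | -251120.00 | -252288.00
Σ | 41364.00 |  |  | 4774380.00 | 3899212.00
X̄ = 4774380.00 / 41364.00 = 115.42 mm
Ȳ = 3899212.00 / 41364.00 = 94.27 mm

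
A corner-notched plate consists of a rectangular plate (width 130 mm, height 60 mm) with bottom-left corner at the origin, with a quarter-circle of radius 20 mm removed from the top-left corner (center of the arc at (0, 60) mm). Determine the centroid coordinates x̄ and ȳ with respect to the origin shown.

plate: A = 130 × 60 = 7800.00, centroid at (65.00, 30.00).
removed quarter-circle: A = −¼π·20² = -314.16, centroid at (8.49, 51.51).
ΣA = 7485.84 mm²
ΣAx̄ = (7800.00)(65.00) + (-314.16)(8.49) = 504333.33 mm³
ΣAȳ = (7800.00)(30.00) + (-314.16)(51.51) = 217817.11 mm³
x̄ = 504333.33 / 7485.84 = 67.37 mm
ȳ = 217817.11 / 7485.84 = 29.10 mm

x̄ = 67.37 mm, ȳ = 29.10 mm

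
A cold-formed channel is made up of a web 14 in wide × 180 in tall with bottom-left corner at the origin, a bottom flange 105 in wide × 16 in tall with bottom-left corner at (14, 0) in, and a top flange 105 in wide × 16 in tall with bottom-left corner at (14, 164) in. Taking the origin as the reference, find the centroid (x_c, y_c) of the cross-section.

x_c = 41.00 in, y_c = 90.00 in

Part | A | x̄ᵢ | ȳᵢ | A·x̄ᵢ | A·ȳᵢ
web | 2520.00 | 7.00 | 90.00 | 17640.00 | 226800.00
bottom flange | 1680.00 | 66.50 | 8.00 | 111720.00 | 13440.00
top flange | 1680.00 | 66.50 | 172.00 | 111720.00 | 288960.00
Σ | 5880.00 |  |  | 241080.00 | 529200.00
x_c = 241080.00 / 5880.00 = 41.00 in
y_c = 529200.00 / 5880.00 = 90.00 in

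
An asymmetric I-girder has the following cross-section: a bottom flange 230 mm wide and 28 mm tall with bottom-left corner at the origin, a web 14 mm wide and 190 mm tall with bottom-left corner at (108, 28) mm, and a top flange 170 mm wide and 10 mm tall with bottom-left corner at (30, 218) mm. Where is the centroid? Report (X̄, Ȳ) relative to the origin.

X̄ = 115.00 mm, Ȳ = 73.74 mm

bottom flange: A = 230 × 28 = 6440.00, centroid at (115.00, 14.00).
web: A = 14 × 190 = 2660.00, centroid at (115.00, 123.00).
top flange: A = 170 × 10 = 1700.00, centroid at (115.00, 223.00).
ΣA = 10800.00 mm²
ΣAX̄ = (6440.00)(115.00) + (2660.00)(115.00) + (1700.00)(115.00) = 1242000.00 mm³
ΣAȲ = (6440.00)(14.00) + (2660.00)(123.00) + (1700.00)(223.00) = 796440.00 mm³
X̄ = 1242000.00 / 10800.00 = 115.00 mm
Ȳ = 796440.00 / 10800.00 = 73.74 mm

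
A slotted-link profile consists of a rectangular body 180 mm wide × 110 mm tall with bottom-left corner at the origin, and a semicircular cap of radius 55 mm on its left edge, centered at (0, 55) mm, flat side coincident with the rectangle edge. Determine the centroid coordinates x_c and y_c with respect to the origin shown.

x_c = 68.06 mm, y_c = 55.00 mm

rectangular body: A = 180 × 110 = 19800.00, centroid at (90.00, 55.00).
semicircular end: A = ½π·55² = 4751.66, centroid at (-23.34, 55.00).
ΣA = 24551.66 mm², ΣAx_c = 1671083.33 mm³, ΣAy_c = 1350341.24 mm³.
x_c = 1671083.33/24551.66 = 68.06 mm; y_c = 1350341.24/24551.66 = 55.00 mm.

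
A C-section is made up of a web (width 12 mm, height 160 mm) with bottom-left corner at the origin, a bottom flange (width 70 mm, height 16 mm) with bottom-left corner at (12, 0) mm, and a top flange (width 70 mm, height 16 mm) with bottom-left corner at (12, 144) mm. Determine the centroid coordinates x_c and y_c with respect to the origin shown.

web: A = 12 × 160 = 1920.00, centroid at (6.00, 80.00).
bottom flange: A = 70 × 16 = 1120.00, centroid at (47.00, 8.00).
top flange: A = 70 × 16 = 1120.00, centroid at (47.00, 152.00).
ΣA = 4160.00 mm², ΣAx_c = 116800.00 mm³, ΣAy_c = 332800.00 mm³.
x_c = 116800.00/4160.00 = 28.08 mm; y_c = 332800.00/4160.00 = 80.00 mm.

x_c = 28.08 mm, y_c = 80.00 mm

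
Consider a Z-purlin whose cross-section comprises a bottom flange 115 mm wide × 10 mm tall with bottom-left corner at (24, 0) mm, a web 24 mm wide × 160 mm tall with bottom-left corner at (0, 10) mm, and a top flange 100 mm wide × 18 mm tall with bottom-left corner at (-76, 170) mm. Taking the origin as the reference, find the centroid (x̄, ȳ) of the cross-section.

bottom flange: A = 115 × 10 = 1150.00, centroid at (81.50, 5.00).
web: A = 24 × 160 = 3840.00, centroid at (12.00, 90.00).
top flange: A = 100 × 18 = 1800.00, centroid at (-26.00, 179.00).
ΣA = 6790.00 mm²
ΣAx̄ = (1150.00)(81.50) + (3840.00)(12.00) + (1800.00)(-26.00) = 93005.00 mm³
ΣAȳ = (1150.00)(5.00) + (3840.00)(90.00) + (1800.00)(179.00) = 673550.00 mm³
x̄ = 93005.00 / 6790.00 = 13.70 mm
ȳ = 673550.00 / 6790.00 = 99.20 mm

x̄ = 13.70 mm, ȳ = 99.20 mm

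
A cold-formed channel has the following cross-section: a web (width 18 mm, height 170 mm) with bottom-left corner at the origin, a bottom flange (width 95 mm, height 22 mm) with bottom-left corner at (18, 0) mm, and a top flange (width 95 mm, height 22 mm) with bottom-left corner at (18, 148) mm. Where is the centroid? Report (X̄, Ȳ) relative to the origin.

Part | A | x̄ᵢ | ȳᵢ | A·x̄ᵢ | A·ȳᵢ
web | 3060.00 | 9.00 | 85.00 | 27540.00 | 260100.00
bottom flange | 2090.00 | 65.50 | 11.00 | 136895.00 | 22990.00
top flange | 2090.00 | 65.50 | 159.00 | 136895.00 | 332310.00
Σ | 7240.00 |  |  | 301330.00 | 615400.00
X̄ = 301330.00 / 7240.00 = 41.62 mm
Ȳ = 615400.00 / 7240.00 = 85.00 mm

X̄ = 41.62 mm, Ȳ = 85.00 mm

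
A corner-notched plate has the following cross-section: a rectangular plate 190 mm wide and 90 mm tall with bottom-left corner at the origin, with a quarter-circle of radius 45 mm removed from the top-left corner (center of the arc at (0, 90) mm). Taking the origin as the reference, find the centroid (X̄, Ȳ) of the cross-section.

X̄ = 102.78 mm, Ȳ = 42.34 mm

Part | A | x̄ᵢ | ȳᵢ | A·x̄ᵢ | A·ȳᵢ
plate | 17100.00 | 95.00 | 45.00 | 1624500.00 | 769500.00
removed quarter-circle | -1590.43 | 19.10 | 70.90 | -30375.00 | -112763.82
Σ | 15509.57 |  |  | 1594125.00 | 656736.18
X̄ = 1594125.00 / 15509.57 = 102.78 mm
Ȳ = 656736.18 / 15509.57 = 42.34 mm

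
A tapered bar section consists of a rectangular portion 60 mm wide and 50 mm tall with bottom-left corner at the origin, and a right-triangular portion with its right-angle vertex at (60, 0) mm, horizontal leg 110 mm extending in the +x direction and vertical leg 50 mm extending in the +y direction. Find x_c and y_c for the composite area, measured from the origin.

rectangular portion: A = 60 × 50 = 3000.00, centroid at (30.00, 25.00).
triangular portion: A = ½·110·50 = 2750.00, centroid at (96.67, 16.67).
ΣA = 5750.00 mm²
ΣAx_c = (3000.00)(30.00) + (2750.00)(96.67) = 355833.33 mm³
ΣAy_c = (3000.00)(25.00) + (2750.00)(16.67) = 120833.33 mm³
x_c = 355833.33 / 5750.00 = 61.88 mm
y_c = 120833.33 / 5750.00 = 21.01 mm

x_c = 61.88 mm, y_c = 21.01 mm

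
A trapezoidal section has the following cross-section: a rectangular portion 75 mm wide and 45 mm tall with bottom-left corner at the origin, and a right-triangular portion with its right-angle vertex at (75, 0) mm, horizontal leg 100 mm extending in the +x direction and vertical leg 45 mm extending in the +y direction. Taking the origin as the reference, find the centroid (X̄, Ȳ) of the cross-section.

X̄ = 65.83 mm, Ȳ = 19.50 mm

Part | A | x̄ᵢ | ȳᵢ | A·x̄ᵢ | A·ȳᵢ
rectangular portion | 3375.00 | 37.50 | 22.50 | 126562.50 | 75937.50
triangular portion | 2250.00 | 108.33 | 15.00 | 243750.00 | 33750.00
Σ | 5625.00 |  |  | 370312.50 | 109687.50
X̄ = 370312.50 / 5625.00 = 65.83 mm
Ȳ = 109687.50 / 5625.00 = 19.50 mm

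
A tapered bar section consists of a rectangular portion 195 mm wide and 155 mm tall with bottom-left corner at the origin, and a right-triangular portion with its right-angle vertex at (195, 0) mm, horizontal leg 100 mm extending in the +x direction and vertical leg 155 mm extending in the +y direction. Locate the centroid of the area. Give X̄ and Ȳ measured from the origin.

rectangular portion: A = 195 × 155 = 30225.00, centroid at (97.50, 77.50).
triangular portion: A = ½·100·155 = 7750.00, centroid at (228.33, 51.67).
ΣA = 37975.00 mm²
ΣAX̄ = (30225.00)(97.50) + (7750.00)(228.33) = 4716520.83 mm³
ΣAȲ = (30225.00)(77.50) + (7750.00)(51.67) = 2742854.17 mm³
X̄ = 4716520.83 / 37975.00 = 124.20 mm
Ȳ = 2742854.17 / 37975.00 = 72.23 mm

X̄ = 124.20 mm, Ȳ = 72.23 mm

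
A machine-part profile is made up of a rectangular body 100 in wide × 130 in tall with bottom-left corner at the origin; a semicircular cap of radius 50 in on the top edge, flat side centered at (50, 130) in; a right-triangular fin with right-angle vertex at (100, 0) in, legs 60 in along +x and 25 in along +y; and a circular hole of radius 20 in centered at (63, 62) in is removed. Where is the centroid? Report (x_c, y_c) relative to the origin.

Part | A | x̄ᵢ | ȳᵢ | A·x̄ᵢ | A·ȳᵢ
rectangular body | 13000.00 | 50.00 | 65.00 | 650000.00 | 845000.00
semicircular top | 3926.99 | 50.00 | 151.22 | 196349.54 | 593842.14
triangular fin | 750.00 | 120.00 | 8.33 | 90000.00 | 6250.00
hole | -1256.64 | 63.00 | 62.00 | -79168.13 | -77911.50
Σ | 16420.35 |  |  | 857181.41 | 1367180.64
x_c = 857181.41 / 16420.35 = 52.20 in
y_c = 1367180.64 / 16420.35 = 83.26 in

x_c = 52.20 in, y_c = 83.26 in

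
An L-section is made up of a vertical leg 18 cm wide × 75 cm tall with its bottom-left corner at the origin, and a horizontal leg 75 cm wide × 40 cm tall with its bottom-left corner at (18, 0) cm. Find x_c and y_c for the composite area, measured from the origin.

vertical leg: A = 18 × 75 = 1350.00, centroid at (9.00, 37.50).
horizontal leg: A = 75 × 40 = 3000.00, centroid at (55.50, 20.00).
ΣA = 4350.00 cm², ΣAx_c = 178650.00 cm³, ΣAy_c = 110625.00 cm³.
x_c = 178650.00/4350.00 = 41.07 cm; y_c = 110625.00/4350.00 = 25.43 cm.

x_c = 41.07 cm, y_c = 25.43 cm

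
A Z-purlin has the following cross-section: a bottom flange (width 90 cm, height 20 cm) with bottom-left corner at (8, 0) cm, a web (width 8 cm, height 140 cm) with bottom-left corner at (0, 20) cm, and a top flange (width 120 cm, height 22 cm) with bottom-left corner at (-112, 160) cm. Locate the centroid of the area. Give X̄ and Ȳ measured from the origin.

bottom flange: A = 90 × 20 = 1800.00, centroid at (53.00, 10.00).
web: A = 8 × 140 = 1120.00, centroid at (4.00, 90.00).
top flange: A = 120 × 22 = 2640.00, centroid at (-52.00, 171.00).
ΣA = 5560.00 cm²
ΣAX̄ = (1800.00)(53.00) + (1120.00)(4.00) + (2640.00)(-52.00) = -37400.00 cm³
ΣAȲ = (1800.00)(10.00) + (1120.00)(90.00) + (2640.00)(171.00) = 570240.00 cm³
X̄ = -37400.00 / 5560.00 = -6.73 cm
Ȳ = 570240.00 / 5560.00 = 102.56 cm

X̄ = -6.73 cm, Ȳ = 102.56 cm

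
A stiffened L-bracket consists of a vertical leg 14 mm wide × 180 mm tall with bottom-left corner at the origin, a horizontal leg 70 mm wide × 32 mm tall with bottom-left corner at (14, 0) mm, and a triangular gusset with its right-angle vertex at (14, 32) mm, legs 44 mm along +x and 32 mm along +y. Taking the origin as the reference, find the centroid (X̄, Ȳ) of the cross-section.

X̄ = 27.01 mm, Ȳ = 53.56 mm

vertical leg: A = 14 × 180 = 2520.00, centroid at (7.00, 90.00).
horizontal leg: A = 70 × 32 = 2240.00, centroid at (49.00, 16.00).
gusset: A = ½·44·32 = 704.00, centroid at (28.67, 42.67).
ΣA = 5464.00 mm², ΣAX̄ = 147581.33 mm³, ΣAȲ = 292677.33 mm³.
X̄ = 147581.33/5464.00 = 27.01 mm; Ȳ = 292677.33/5464.00 = 53.56 mm.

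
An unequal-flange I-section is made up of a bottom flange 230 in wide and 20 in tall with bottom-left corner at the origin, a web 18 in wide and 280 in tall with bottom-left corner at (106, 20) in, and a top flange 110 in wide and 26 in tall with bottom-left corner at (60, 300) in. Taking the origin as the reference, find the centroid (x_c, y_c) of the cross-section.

bottom flange: A = 230 × 20 = 4600.00, centroid at (115.00, 10.00).
web: A = 18 × 280 = 5040.00, centroid at (115.00, 160.00).
top flange: A = 110 × 26 = 2860.00, centroid at (115.00, 313.00).
ΣA = 12500.00 in², ΣAx_c = 1437500.00 in³, ΣAy_c = 1747580.00 in³.
x_c = 1437500.00/12500.00 = 115.00 in; y_c = 1747580.00/12500.00 = 139.81 in.

x_c = 115.00 in, y_c = 139.81 in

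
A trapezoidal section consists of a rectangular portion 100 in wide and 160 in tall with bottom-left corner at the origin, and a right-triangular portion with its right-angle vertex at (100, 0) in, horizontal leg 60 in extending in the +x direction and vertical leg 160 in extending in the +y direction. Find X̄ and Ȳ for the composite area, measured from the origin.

Part | A | x̄ᵢ | ȳᵢ | A·x̄ᵢ | A·ȳᵢ
rectangular portion | 16000.00 | 50.00 | 80.00 | 800000.00 | 1280000.00
triangular portion | 4800.00 | 120.00 | 53.33 | 576000.00 | 256000.00
Σ | 20800.00 |  |  | 1376000.00 | 1536000.00
X̄ = 1376000.00 / 20800.00 = 66.15 in
Ȳ = 1536000.00 / 20800.00 = 73.85 in

X̄ = 66.15 in, Ȳ = 73.85 in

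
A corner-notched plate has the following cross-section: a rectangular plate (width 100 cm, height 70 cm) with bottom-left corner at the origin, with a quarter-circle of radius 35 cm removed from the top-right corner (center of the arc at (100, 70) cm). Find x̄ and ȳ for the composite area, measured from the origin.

plate: A = 100 × 70 = 7000.00, centroid at (50.00, 35.00).
removed quarter-circle: A = −¼π·35² = -962.11, centroid at (85.15, 55.15).
ΣA = 6037.89 cm²
ΣAx̄ = (7000.00)(50.00) + (-962.11)(85.15) = 268080.39 cm³
ΣAȳ = (7000.00)(35.00) + (-962.11)(55.15) = 191943.77 cm³
x̄ = 268080.39 / 6037.89 = 44.40 cm
ȳ = 191943.77 / 6037.89 = 31.79 cm

x̄ = 44.40 cm, ȳ = 31.79 cm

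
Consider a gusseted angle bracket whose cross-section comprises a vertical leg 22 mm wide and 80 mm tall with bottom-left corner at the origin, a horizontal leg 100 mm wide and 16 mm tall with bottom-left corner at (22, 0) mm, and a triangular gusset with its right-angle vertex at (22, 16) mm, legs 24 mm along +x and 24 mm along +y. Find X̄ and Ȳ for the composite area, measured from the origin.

vertical leg: A = 22 × 80 = 1760.00, centroid at (11.00, 40.00).
horizontal leg: A = 100 × 16 = 1600.00, centroid at (72.00, 8.00).
gusset: A = ½·24·24 = 288.00, centroid at (30.00, 24.00).
ΣA = 3648.00 mm², ΣAX̄ = 143200.00 mm³, ΣAȲ = 90112.00 mm³.
X̄ = 143200.00/3648.00 = 39.25 mm; Ȳ = 90112.00/3648.00 = 24.70 mm.

X̄ = 39.25 mm, Ȳ = 24.70 mm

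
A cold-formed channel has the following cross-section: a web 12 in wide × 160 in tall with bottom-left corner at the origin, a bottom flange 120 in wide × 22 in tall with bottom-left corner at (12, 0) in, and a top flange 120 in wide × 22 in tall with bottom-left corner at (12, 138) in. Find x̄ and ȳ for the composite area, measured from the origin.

web: A = 12 × 160 = 1920.00, centroid at (6.00, 80.00).
bottom flange: A = 120 × 22 = 2640.00, centroid at (72.00, 11.00).
top flange: A = 120 × 22 = 2640.00, centroid at (72.00, 149.00).
ΣA = 7200.00 in², ΣAx̄ = 391680.00 in³, ΣAȳ = 576000.00 in³.
x̄ = 391680.00/7200.00 = 54.40 in; ȳ = 576000.00/7200.00 = 80.00 in.

x̄ = 54.40 in, ȳ = 80.00 in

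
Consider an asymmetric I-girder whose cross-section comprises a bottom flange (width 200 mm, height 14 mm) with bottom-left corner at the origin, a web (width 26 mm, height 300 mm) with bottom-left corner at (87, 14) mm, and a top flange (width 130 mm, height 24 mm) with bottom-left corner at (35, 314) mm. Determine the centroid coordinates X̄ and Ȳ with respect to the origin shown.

Part | A | x̄ᵢ | ȳᵢ | A·x̄ᵢ | A·ȳᵢ
bottom flange | 2800.00 | 100.00 | 7.00 | 280000.00 | 19600.00
web | 7800.00 | 100.00 | 164.00 | 780000.00 | 1279200.00
top flange | 3120.00 | 100.00 | 326.00 | 312000.00 | 1017120.00
Σ | 13720.00 |  |  | 1372000.00 | 2315920.00
X̄ = 1372000.00 / 13720.00 = 100.00 mm
Ȳ = 2315920.00 / 13720.00 = 168.80 mm

X̄ = 100.00 mm, Ȳ = 168.80 mm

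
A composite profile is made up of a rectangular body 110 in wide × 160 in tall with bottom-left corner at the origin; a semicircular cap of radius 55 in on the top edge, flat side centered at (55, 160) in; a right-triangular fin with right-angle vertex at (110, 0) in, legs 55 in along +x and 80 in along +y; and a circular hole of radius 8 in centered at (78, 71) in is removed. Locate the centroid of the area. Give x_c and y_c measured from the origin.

x_c = 61.44 in, y_c = 95.42 in

Part | A | x̄ᵢ | ȳᵢ | A·x̄ᵢ | A·ȳᵢ
rectangular body | 17600.00 | 55.00 | 80.00 | 968000.00 | 1408000.00
semicircular top | 4751.66 | 55.00 | 183.34 | 261341.24 | 871182.09
triangular fin | 2200.00 | 128.33 | 26.67 | 282333.33 | 58666.67
hole | -201.06 | 78.00 | 71.00 | -15682.83 | -14275.40
Σ | 24350.60 |  |  | 1495991.74 | 2323573.36
x_c = 1495991.74 / 24350.60 = 61.44 in
y_c = 2323573.36 / 24350.60 = 95.42 in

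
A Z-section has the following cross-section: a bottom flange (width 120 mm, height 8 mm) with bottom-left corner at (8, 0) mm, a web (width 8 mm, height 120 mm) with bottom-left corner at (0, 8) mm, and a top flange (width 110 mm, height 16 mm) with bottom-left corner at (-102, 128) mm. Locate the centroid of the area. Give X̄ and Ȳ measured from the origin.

bottom flange: A = 120 × 8 = 960.00, centroid at (68.00, 4.00).
web: A = 8 × 120 = 960.00, centroid at (4.00, 68.00).
top flange: A = 110 × 16 = 1760.00, centroid at (-47.00, 136.00).
ΣA = 3680.00 mm², ΣAX̄ = -13600.00 mm³, ΣAȲ = 308480.00 mm³.
X̄ = -13600.00/3680.00 = -3.70 mm; Ȳ = 308480.00/3680.00 = 83.83 mm.

X̄ = -3.70 mm, Ȳ = 83.83 mm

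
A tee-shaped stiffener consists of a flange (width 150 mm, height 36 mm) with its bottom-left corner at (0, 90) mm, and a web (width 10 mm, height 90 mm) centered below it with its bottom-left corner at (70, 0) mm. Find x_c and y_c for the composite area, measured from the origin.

x_c = 75.00 mm, y_c = 99.00 mm

web: A = 10 × 90 = 900.00, centroid at (75.00, 45.00).
flange: A = 150 × 36 = 5400.00, centroid at (75.00, 108.00).
ΣA = 6300.00 mm²
ΣAx_c = (900.00)(75.00) + (5400.00)(75.00) = 472500.00 mm³
ΣAy_c = (900.00)(45.00) + (5400.00)(108.00) = 623700.00 mm³
x_c = 472500.00 / 6300.00 = 75.00 mm
y_c = 623700.00 / 6300.00 = 99.00 mm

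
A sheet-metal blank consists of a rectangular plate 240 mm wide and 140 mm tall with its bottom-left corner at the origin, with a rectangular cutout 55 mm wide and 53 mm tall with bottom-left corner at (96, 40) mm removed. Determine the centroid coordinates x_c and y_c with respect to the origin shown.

x_c = 119.67 mm, y_c = 70.33 mm

plate: A = 240 × 140 = 33600.00, centroid at (120.00, 70.00).
hole: A = −(55 × 53) = -2915.00, centroid at (123.50, 66.50).
ΣA = 30685.00 mm², ΣAx_c = 3671997.50 mm³, ΣAy_c = 2158152.50 mm³.
x_c = 3671997.50/30685.00 = 119.67 mm; y_c = 2158152.50/30685.00 = 70.33 mm.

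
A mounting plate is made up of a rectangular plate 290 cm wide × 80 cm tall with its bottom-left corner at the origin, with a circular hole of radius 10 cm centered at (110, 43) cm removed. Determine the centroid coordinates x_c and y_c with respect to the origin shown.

plate: A = 290 × 80 = 23200.00, centroid at (145.00, 40.00).
hole: A = −π·10² = -314.16, centroid at (110.00, 43.00).
ΣA = 22885.84 cm², ΣAx_c = 3329442.48 cm³, ΣAy_c = 914491.15 cm³.
x_c = 3329442.48/22885.84 = 145.48 cm; y_c = 914491.15/22885.84 = 39.96 cm.

x_c = 145.48 cm, y_c = 39.96 cm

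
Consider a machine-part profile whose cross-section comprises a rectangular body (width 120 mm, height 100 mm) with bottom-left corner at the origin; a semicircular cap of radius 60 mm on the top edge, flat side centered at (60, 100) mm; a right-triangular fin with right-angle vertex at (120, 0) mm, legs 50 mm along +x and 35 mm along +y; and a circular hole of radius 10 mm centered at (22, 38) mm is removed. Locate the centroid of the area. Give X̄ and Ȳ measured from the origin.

rectangular body: A = 120 × 100 = 12000.00, centroid at (60.00, 50.00).
semicircular top: A = ½π·60² = 5654.87, centroid at (60.00, 125.46).
triangular fin: A = ½·50·35 = 875.00, centroid at (136.67, 11.67).
hole: A = −π·10² = -314.16, centroid at (22.00, 38.00).
ΣA = 18215.71 mm²
ΣAX̄ = (12000.00)(60.00) + (5654.87)(60.00) + (875.00)(136.67) + (-314.16)(22.00) = 1171963.84 mm³
ΣAȲ = (12000.00)(50.00) + (5654.87)(125.46) + (875.00)(11.67) + (-314.16)(38.00) = 1307756.96 mm³
X̄ = 1171963.84 / 18215.71 = 64.34 mm
Ȳ = 1307756.96 / 18215.71 = 71.79 mm

X̄ = 64.34 mm, Ȳ = 71.79 mm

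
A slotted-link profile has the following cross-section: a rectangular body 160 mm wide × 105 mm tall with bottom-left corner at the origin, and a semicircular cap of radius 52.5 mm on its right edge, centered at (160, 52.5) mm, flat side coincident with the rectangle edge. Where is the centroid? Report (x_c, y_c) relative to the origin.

Part | A | x̄ᵢ | ȳᵢ | A·x̄ᵢ | A·ȳᵢ
rectangular body | 16800.00 | 80.00 | 52.50 | 1344000.00 | 882000.00
semicircular end | 4329.51 | 182.28 | 52.50 | 789189.93 | 227299.14
Σ | 21129.51 |  |  | 2133189.93 | 1109299.14
x_c = 2133189.93 / 21129.51 = 100.96 mm
y_c = 1109299.14 / 21129.51 = 52.50 mm

x_c = 100.96 mm, y_c = 52.50 mm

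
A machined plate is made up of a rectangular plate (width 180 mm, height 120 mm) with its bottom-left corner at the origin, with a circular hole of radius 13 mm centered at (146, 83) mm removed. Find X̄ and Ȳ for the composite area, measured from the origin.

X̄ = 88.59 mm, Ȳ = 59.42 mm

Part | A | x̄ᵢ | ȳᵢ | A·x̄ᵢ | A·ȳᵢ
plate | 21600.00 | 90.00 | 60.00 | 1944000.00 | 1296000.00
hole | -530.93 | 146.00 | 83.00 | -77515.66 | -44067.12
Σ | 21069.07 |  |  | 1866484.34 | 1251932.88
X̄ = 1866484.34 / 21069.07 = 88.59 mm
Ȳ = 1251932.88 / 21069.07 = 59.42 mm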